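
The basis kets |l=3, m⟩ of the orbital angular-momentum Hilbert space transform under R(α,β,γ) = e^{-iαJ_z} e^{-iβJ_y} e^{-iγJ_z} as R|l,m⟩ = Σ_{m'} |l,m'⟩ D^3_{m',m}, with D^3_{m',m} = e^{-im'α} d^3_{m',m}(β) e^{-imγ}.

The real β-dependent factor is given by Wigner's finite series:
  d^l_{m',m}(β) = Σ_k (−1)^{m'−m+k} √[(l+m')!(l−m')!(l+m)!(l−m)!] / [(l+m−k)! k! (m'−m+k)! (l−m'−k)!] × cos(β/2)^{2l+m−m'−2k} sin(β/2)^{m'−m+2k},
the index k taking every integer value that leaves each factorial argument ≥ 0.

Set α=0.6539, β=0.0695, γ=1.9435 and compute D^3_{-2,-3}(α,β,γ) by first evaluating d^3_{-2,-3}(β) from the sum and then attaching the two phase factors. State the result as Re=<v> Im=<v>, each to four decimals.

Split into d^3_{-2,-3}(β=0.0695) × two z-phases.
Half-angle: c=0.999396, s=0.034743. N=√(1·120·1·720)=293.938769
k∈{0} keeps every argument non-negative
  k=0: (−1)^1·293.9388/(120)·0.9994^5·0.0347^1 = -0.084846
d^3_{-2,-3}(0.0695) = -0.084846
Attach z-rotation phases: D = e^{-i(-2)(0.6539)}·(-0.084846)·e^{-i(-3)(1.9435)} = -0.055670-0.064029i

Re=-0.0557 Im=-0.0640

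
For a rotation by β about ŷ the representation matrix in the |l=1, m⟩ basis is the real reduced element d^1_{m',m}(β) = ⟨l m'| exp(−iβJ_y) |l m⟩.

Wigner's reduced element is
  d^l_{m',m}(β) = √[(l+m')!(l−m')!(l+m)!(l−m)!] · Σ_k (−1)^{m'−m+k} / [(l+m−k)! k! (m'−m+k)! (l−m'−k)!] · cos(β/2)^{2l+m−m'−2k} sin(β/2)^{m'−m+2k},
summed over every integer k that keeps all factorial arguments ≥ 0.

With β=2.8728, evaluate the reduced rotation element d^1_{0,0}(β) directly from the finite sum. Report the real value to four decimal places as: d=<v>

d=-0.9641

d^1_{0,0}(β=2.8728) via Wigner's sum:
Half-angle: c=0.133992, s=0.990982. N=√(1·1·1·1)=1.000000
k: max(0,(0)−(0))=0 … min(1+(0),1−(0))=1
  k=0: (−1)^0·1.0000/(1)·0.1340^2·0.9910^0 = +0.017954
  k=1: (−1)^1·1.0000/(1)·0.1340^0·0.9910^2 = -0.982046
d^1_{0,0}(2.8728) = +0.017954 -0.982046 = -0.964092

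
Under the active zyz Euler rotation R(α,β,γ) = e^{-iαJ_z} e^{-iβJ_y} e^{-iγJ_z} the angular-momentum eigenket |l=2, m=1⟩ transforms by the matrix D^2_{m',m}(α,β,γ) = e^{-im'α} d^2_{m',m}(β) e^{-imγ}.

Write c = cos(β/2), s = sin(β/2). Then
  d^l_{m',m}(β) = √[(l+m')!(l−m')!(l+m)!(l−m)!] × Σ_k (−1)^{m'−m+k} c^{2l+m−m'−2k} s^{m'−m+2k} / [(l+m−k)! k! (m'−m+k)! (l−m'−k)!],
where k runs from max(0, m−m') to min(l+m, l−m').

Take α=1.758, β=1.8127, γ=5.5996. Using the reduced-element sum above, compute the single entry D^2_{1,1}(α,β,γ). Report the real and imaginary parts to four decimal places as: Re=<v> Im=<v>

Re=-0.2678 Im=0.4945

First d^2_{1,1}(β=1.8127), then the phase factors e^{-i(1)α} and e^{-i(1)γ}:
With c≡cos(β/2)=0.616623 and s≡sin(β/2)=0.787258, N=[6·1·6·1]^{1/2}=6.000000
Admissible k: 0..1 (factorial args all ≥0)
  k=0: (−1)^0·6.0000/(6)·0.6166^4·0.7873^0 = +0.144571
  k=1: (−1)^1·6.0000/(2)·0.6166^2·0.7873^2 = -0.706961
d^2_{1,1}(1.8127) = +0.144571 -0.706961 = -0.562391
Attach z-rotation phases: D = e^{-i(1)(1.758)}·(-0.562391)·e^{-i(1)(5.5996)} = -0.267837+0.494517i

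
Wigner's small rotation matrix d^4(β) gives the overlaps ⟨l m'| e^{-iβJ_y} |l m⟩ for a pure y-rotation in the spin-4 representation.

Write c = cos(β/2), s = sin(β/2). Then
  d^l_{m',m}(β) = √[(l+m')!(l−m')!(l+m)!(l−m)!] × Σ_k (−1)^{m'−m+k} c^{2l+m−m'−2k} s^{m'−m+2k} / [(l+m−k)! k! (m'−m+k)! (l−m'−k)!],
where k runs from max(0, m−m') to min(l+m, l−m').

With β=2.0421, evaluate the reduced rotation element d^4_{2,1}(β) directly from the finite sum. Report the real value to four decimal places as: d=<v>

d=-0.4355

d^4_{2,1}(β=2.0421) via Wigner's sum:
Half-angle: c=0.522471, s=0.852657. N=√(720·2·120·6)=1018.233765
The bounds max(0,m−m')=0 and min(l+m,l−m')=2 give 3 terms
  k=0: (−1)^1·1018.2338/(240)·0.5225^7·0.8527^1 = -0.038446
  k=1: (−1)^2·1018.2338/(48)·0.5225^5·0.8527^3 = +0.511965
  k=2: (−1)^3·1018.2338/(72)·0.5225^3·0.8527^5 = -0.909020
d^4_{2,1}(2.0421) = -0.038446 +0.511965 -0.909020 = -0.435501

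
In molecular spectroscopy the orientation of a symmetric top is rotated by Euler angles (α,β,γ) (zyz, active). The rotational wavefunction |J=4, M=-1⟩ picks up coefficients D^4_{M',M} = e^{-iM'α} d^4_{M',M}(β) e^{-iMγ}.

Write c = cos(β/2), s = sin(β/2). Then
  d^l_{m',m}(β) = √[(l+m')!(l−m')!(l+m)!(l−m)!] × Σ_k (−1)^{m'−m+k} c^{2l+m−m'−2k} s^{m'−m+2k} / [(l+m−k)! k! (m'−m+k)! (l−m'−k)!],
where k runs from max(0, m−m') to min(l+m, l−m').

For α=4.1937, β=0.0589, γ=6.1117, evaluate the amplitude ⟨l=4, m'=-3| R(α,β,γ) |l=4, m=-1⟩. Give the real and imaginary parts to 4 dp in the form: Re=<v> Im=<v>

First d^4_{-3,-1}(β=0.0589), then the phase factors e^{-i(-3)α} and e^{-i(-1)γ}:
With c≡cos(β/2)=0.999566 and s≡sin(β/2)=0.029446, N=[1·5040·6·120]^{1/2}=1904.940944
The bounds max(0,m−m')=2 and min(l+m,l−m')=3 give 2 terms
  k=2: (−1)^0·1904.9409/(240)·0.9996^6·0.0294^2 = +0.006864
  k=3: (−1)^1·1904.9409/(144)·0.9996^4·0.0294^4 = -0.000010
d^4_{-3,-1}(0.0589) = +0.006864 -0.000010 = +0.006854
Attach z-rotation phases: D = e^{-i(-3)(4.1937)}·(+0.006854)·e^{-i(-1)(6.1117)} = +0.006770-0.001070i

Re=0.0068 Im=-0.0011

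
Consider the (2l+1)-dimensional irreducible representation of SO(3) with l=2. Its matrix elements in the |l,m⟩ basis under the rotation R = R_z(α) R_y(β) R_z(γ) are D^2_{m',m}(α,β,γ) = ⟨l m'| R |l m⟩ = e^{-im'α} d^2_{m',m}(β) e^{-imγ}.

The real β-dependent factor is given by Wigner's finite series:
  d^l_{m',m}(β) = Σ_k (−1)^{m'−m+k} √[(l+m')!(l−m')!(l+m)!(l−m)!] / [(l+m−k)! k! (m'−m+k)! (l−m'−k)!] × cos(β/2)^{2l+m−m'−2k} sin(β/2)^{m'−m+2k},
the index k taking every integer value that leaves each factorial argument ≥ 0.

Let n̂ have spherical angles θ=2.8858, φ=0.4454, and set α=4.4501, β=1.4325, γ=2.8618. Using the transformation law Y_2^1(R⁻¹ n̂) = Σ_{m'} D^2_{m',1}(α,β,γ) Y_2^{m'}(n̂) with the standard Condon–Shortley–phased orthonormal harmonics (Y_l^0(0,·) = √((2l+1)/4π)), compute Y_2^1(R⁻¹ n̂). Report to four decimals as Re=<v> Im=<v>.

Need the full column D^2_{m',1} for m'=−2..2 at α=4.4501, β=1.4325, γ=2.8618.
cos(β/2)=0.754273, sin(β/2)=0.656561
d^2_{-2,1}: single k=3 term ⇒ +0.426956;  D = +0.414228-0.103472i
d^2_{-1,1}: k∈[2..3] ⇒ +0.735747 -0.185823 = +0.549924;  D = -0.009625+0.549839i
d^2_{0,1}: k∈[1..2] ⇒ +0.690139 -0.522913 = +0.167226;  D = -0.160723-0.046181i
d^2_{1,1}: k∈[0..1] ⇒ +0.323679 -0.735747 = -0.412068;  D = -0.212594+0.352992i
d^2_{2,1}: single k=0 term ⇒ -0.563496;  D = -0.390821-0.405939i
Y_2^{m'}(θ=2.8858,φ=0.4454) and Σ D·Y over m':
  (+0.4142-0.1035i)·(+0.0155-0.0192i)  (-0.0096+0.5498i)·(-0.1707+0.0815i)  (-0.1607-0.0462i)·(+0.5702+0.0000i)  (-0.2126+0.3530i)·(+0.1707+0.0815i)  (-0.3908-0.4059i)·(+0.0155+0.0192i)
Y_2^1(R⁻¹ n̂) = -0.193658-0.101429i

Re=-0.1937 Im=-0.1014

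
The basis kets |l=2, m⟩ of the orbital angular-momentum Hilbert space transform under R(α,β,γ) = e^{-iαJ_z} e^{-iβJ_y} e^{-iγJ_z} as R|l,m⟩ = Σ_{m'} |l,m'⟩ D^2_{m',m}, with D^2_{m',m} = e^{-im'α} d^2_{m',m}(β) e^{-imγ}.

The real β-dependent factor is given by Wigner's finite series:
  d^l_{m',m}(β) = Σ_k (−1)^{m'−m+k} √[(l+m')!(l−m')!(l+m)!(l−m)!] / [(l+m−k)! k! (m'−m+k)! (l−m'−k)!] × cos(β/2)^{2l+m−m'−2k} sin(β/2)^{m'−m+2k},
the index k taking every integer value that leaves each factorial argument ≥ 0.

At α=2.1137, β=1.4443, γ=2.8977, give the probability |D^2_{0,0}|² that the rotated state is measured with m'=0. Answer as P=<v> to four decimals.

P=0.2267

First d^2_{0,0}(β=1.4443), then the phase factors e^{-i(0)α} and e^{-i(0)γ}:
With c≡cos(β/2)=0.750386 and s≡sin(β/2)=0.661000, N=[2·2·2·2]^{1/2}=4.000000
k∈{0,1,2} keeps every argument non-negative
  k=0: (−1)^0·4.0000/(4)·0.7504^4·0.6610^0 = +0.317059
  k=1: (−1)^1·4.0000/(1)·0.7504^2·0.6610^2 = -0.984084
  k=2: (−1)^2·4.0000/(4)·0.7504^0·0.6610^4 = +0.190899
d^2_{0,0}(1.4443) = +0.317059 -0.984084 +0.190899 = -0.476126
|D^2_{0,0}|² = |d^2_{0,0}(β)|² = (-0.476126)² = 0.226696 (the z-rotation phases have unit modulus)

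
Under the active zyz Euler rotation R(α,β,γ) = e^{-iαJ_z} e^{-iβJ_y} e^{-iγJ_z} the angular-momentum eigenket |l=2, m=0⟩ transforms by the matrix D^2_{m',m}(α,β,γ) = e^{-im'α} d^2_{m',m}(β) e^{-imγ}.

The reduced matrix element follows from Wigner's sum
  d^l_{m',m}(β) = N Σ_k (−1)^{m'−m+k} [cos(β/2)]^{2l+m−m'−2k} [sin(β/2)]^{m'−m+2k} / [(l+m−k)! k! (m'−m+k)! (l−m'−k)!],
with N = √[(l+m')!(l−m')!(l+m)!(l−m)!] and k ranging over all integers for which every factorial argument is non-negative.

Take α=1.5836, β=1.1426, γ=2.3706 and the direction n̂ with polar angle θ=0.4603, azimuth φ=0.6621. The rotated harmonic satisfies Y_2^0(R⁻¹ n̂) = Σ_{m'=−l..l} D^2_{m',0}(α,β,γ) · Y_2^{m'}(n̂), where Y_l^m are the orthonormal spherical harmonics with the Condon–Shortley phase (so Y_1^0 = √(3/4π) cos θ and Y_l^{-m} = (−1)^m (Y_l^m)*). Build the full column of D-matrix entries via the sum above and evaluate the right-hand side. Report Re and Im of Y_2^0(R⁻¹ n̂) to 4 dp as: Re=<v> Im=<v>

Need the full column D^2_{m',0} for m'=−2..2 at α=1.5836, β=1.1426, γ=2.3706.
cos(β/2)=0.841199, sin(β/2)=0.540726
d^2_{-2,0}: single k=2 term ⇒ +0.506789;  D = -0.506623-0.012976i
d^2_{-1,0}: k∈[1..2] ⇒ +0.788404 -0.325766 = +0.462638;  D = -0.005923+0.462600i
d^2_{0,0}: k∈[0..2] ⇒ +0.500719 -0.827584 +0.085489 = -0.241375;  D = -0.241375+0.000000i
d^2_{1,0}: k∈[0..1] ⇒ -0.788404 +0.325766 = -0.462638;  D = +0.005923+0.462600i
d^2_{2,0}: single k=0 term ⇒ +0.506789;  D = -0.506623+0.012976i
Y_2^{m'}(θ=0.4603,φ=0.6621) and Σ D·Y over m':
  (-0.5066-0.0130i)·(+0.0186-0.0739i)  (-0.0059+0.4626i)·(+0.2425-0.1890i)  (-0.2414+0.0000i)·(+0.4441+0.0000i)  (+0.0059+0.4626i)·(-0.2425-0.1890i)  (-0.5066+0.0130i)·(+0.0186+0.0739i)
Y_2^0(R⁻¹ n̂) = +0.044047-0.000000i

Re=0.0440 Im=0.0000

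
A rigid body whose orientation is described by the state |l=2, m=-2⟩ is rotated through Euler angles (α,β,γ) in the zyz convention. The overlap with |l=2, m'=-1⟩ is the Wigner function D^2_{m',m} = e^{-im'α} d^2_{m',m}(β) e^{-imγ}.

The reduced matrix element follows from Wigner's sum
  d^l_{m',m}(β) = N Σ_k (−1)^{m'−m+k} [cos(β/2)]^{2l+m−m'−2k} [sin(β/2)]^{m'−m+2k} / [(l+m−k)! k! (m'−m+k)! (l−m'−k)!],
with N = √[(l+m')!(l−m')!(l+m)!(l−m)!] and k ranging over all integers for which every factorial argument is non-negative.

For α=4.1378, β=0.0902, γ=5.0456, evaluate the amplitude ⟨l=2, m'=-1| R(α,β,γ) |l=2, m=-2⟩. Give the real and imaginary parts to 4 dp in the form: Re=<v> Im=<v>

Re=0.0082 Im=-0.0895

First d^2_{-1,-2}(β=0.0902), then the phase factors e^{-i(-1)α} and e^{-i(-2)γ}:
Half-angle: c=0.998983, s=0.045085. N=√(1·6·1·24)=12.000000
k: max(0,(-2)−(-1))=0 … min(2+(-2),2−(-1))=0
  k=0: (−1)^1·12.0000/(6)·0.9990^3·0.0451^1 = -0.089895
d^2_{-1,-2}(0.0902) = -0.089895
D = (-0.543490-0.839416i)·(-0.089895)·(-0.786039-0.618178i) = +0.008244-0.089516i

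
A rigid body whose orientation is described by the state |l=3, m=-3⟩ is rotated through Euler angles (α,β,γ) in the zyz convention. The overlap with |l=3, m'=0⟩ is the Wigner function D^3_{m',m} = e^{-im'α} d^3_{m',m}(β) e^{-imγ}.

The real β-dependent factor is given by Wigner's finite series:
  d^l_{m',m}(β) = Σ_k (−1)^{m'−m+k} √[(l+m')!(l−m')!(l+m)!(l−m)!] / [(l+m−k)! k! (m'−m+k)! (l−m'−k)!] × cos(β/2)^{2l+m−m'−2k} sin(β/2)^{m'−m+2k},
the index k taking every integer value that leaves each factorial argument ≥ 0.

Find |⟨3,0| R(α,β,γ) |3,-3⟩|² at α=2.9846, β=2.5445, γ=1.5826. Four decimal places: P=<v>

P=0.0099

Split into d^3_{0,-3}(β=2.5445) × two z-phases.
With c≡cos(β/2)=0.294131 and s≡sin(β/2)=0.955765, N=[6·6·1·720]^{1/2}=160.996894
k: max(0,(-3)−(0))=0 … min(3+(-3),3−(0))=0
  k=0: (−1)^3·160.9969/(36)·0.2941^3·0.9558^3 = -0.099355
d^3_{0,-3}(2.5445) = -0.099355
|D^3_{0,-3}|² = |d^3_{0,-3}(β)|² = (-0.099355)² = 0.009871 (the z-rotation phases have unit modulus)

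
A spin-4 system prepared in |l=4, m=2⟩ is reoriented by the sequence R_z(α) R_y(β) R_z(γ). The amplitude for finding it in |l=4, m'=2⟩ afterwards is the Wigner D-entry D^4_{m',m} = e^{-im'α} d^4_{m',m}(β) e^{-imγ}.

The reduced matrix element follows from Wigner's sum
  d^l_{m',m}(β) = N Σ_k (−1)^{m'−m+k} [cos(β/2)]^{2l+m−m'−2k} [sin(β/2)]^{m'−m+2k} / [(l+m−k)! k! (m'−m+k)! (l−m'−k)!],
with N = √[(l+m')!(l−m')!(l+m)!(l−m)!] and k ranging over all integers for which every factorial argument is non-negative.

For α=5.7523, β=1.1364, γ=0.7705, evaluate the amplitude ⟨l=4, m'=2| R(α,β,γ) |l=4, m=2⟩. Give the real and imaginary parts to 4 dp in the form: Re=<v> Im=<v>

First d^4_{2,2}(β=1.1364), then the phase factors e^{-i(2)α} and e^{-i(2)γ}:
With c≡cos(β/2)=0.842871 and s≡sin(β/2)=0.538116, N=[720·2·720·2]^{1/2}=1440.000000
The bounds max(0,m−m')=0 and min(l+m,l−m')=2 give 3 terms
  k=0: (−1)^0·1440.0000/(1440)·0.8429^8·0.5381^0 = +0.254735
  k=1: (−1)^1·1440.0000/(120)·0.8429^6·0.5381^2 = -1.245946
  k=2: (−1)^2·1440.0000/(96)·0.8429^4·0.5381^4 = +0.634802
d^4_{2,2}(1.1364) = +0.254735 -1.245946 +0.634802 = -0.356409
D = (+0.487327+0.873220i)·(-0.356409)·(+0.029792-0.999556i) = -0.316259+0.164338i

Re=-0.3163 Im=0.1643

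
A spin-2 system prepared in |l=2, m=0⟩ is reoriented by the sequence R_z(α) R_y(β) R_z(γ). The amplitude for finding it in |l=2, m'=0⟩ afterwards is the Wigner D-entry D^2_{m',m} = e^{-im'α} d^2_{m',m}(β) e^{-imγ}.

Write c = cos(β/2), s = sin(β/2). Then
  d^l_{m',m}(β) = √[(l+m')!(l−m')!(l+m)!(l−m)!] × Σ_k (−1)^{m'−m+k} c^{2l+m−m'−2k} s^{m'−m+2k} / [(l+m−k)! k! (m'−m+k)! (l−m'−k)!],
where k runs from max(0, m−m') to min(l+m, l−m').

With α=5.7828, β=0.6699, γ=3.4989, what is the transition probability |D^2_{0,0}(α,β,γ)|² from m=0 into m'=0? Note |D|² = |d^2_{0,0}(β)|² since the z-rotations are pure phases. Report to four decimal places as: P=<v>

First d^2_{0,0}(β=0.6699), then the phase factors e^{-i(0)α} and e^{-i(0)γ}:
c=cos(0.6699/2)=0.944427, s=sin(0.6699/2)=0.328722; N=√[2·2·2·2]=4.000000
The bounds max(0,m−m')=0 and min(l+m,l−m')=2 give 3 terms
  k=0: (−1)^0·4.0000/(4)·0.9444^4·0.3287^0 = +0.795560
  k=1: (−1)^1·4.0000/(1)·0.9444^2·0.3287^2 = -0.385526
  k=2: (−1)^2·4.0000/(4)·0.9444^0·0.3287^4 = +0.011677
d^2_{0,0}(0.6699) = +0.795560 -0.385526 +0.011677 = +0.421711
|D^2_{0,0}|² = |d^2_{0,0}(β)|² = (+0.421711)² = 0.177840 (the z-rotation phases have unit modulus)

P=0.1778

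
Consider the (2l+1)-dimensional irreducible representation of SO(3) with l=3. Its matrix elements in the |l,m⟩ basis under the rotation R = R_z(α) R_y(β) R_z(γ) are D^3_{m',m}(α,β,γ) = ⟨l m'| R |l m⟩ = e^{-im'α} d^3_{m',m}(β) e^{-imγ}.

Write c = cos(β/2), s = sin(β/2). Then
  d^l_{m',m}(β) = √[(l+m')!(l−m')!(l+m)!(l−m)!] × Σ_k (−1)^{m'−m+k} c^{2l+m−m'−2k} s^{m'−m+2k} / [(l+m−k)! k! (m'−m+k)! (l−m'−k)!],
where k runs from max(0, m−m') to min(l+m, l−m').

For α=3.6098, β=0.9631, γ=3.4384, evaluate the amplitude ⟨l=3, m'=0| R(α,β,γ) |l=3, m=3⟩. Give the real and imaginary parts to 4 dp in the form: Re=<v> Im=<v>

Re=-0.1946 Im=0.2404

First d^3_{0,3}(β=0.9631), then the phase factors e^{-i(0)α} and e^{-i(3)γ}:
Half-angle: c=0.886278, s=0.463153. N=√(6·6·720·1)=160.996894
k∈{3} keeps every argument non-negative
  k=3: (−1)^0·160.9969/(36)·0.8863^3·0.4632^3 = +0.309314
d^3_{0,3}(0.9631) = +0.309314
Attach z-rotation phases: D = e^{-i(0)(3.6098)}·(+0.309314)·e^{-i(3)(3.4384)} = -0.194585+0.240441i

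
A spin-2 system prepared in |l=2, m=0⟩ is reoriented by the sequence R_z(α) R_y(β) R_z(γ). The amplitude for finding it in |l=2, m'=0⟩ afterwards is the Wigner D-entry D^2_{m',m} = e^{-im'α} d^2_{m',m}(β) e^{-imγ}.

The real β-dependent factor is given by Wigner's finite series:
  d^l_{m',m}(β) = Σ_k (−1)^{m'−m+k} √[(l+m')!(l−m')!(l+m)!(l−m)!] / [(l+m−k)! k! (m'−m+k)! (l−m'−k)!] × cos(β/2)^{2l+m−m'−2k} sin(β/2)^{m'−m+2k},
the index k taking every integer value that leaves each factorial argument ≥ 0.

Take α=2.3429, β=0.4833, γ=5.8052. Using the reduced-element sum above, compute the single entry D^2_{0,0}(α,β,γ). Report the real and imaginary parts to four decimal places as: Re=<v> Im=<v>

D^2_{0,0}(2.3429,0.4833,5.8052) = e^{-i·0·2.3429}·d^2_{0,0}(0.4833)·e^{-i·0·5.8052}. Compute d first:
Half-angle: c=0.970944, s=0.239305. N=√(2·2·2·2)=4.000000
k∈{0,1,2} keeps every argument non-negative
  k=0: (−1)^0·4.0000/(4)·0.9709^4·0.2393^0 = +0.888746
  k=1: (−1)^1·4.0000/(1)·0.9709^2·0.2393^2 = -0.215950
  k=2: (−1)^2·4.0000/(4)·0.9709^0·0.2393^4 = +0.003279
d^2_{0,0}(0.4833) = +0.888746 -0.215950 +0.003279 = +0.676076
Attach z-rotation phases: D = e^{-i(0)(2.3429)}·(+0.676076)·e^{-i(0)(5.8052)} = +0.676076+0.000000i

Re=0.6761 Im=0.0000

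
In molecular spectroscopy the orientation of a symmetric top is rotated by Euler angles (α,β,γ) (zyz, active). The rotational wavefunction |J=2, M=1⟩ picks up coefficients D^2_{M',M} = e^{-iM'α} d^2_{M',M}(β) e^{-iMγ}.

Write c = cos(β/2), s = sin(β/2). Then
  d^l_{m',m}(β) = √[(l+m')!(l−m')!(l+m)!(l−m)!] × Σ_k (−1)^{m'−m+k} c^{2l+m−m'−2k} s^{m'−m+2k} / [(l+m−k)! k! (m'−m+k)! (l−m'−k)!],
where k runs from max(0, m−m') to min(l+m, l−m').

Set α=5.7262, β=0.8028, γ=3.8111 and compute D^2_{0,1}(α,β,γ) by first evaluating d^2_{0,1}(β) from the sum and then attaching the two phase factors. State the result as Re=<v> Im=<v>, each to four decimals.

Re=-0.4799 Im=0.3798

First d^2_{0,1}(β=0.8028), then the phase factors e^{-i(0)α} and e^{-i(1)γ}:
c=cos(0.8028/2)=0.920515, s=sin(0.8028/2)=0.390707; N=√[2·2·6·1]=4.898979
k: max(0,(1)−(0))=1 … min(2+(1),2−(0))=2
  k=1: (−1)^0·4.8990/(2)·0.9205^3·0.3907^1 = +0.746483
  k=2: (−1)^1·4.8990/(2)·0.9205^1·0.3907^3 = -0.134481
d^2_{0,1}(0.8028) = +0.746483 -0.134481 = +0.612002
Attach z-rotation phases: D = e^{-i(0)(5.7262)}·(+0.612002)·e^{-i(1)(3.8111)} = -0.479887+0.379808i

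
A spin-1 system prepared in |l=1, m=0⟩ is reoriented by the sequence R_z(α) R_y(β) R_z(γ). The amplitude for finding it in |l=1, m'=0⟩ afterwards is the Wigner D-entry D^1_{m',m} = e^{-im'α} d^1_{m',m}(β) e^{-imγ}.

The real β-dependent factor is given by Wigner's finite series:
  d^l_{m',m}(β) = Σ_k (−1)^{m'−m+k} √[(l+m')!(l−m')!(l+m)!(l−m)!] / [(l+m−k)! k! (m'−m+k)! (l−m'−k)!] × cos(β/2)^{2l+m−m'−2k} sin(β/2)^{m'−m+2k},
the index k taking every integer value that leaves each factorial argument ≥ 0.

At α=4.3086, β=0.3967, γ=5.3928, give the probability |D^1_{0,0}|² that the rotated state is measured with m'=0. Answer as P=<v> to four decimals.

First d^1_{0,0}(β=0.3967), then the phase factors e^{-i(0)α} and e^{-i(0)γ}:
With c≡cos(β/2)=0.980393 and s≡sin(β/2)=0.197052, N=[1·1·1·1]^{1/2}=1.000000
The bounds max(0,m−m')=0 and min(l+m,l−m')=1 give 2 terms
  k=0: (−1)^0·1.0000/(1)·0.9804^2·0.1971^0 = +0.961171
  k=1: (−1)^1·1.0000/(1)·0.9804^0·0.1971^2 = -0.038829
d^1_{0,0}(0.3967) = +0.961171 -0.038829 = +0.922341
|D^1_{0,0}|² = |d^1_{0,0}(β)|² = (+0.922341)² = 0.850713 (the z-rotation phases have unit modulus)

P=0.8507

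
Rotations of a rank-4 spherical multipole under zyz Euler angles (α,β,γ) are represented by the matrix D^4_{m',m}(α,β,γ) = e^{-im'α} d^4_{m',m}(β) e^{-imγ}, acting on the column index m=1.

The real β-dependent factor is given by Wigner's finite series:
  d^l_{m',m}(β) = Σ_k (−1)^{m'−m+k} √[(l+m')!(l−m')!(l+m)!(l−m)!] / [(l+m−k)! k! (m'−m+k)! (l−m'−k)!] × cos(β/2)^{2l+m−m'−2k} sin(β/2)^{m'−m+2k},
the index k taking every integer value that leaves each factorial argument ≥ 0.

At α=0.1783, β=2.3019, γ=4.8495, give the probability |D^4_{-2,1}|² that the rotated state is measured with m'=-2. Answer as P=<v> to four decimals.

P=0.0155

D^4_{-2,1}(0.1783,2.3019,4.8495) = e^{-i·-2·0.1783}·d^4_{-2,1}(2.3019)·e^{-i·1·4.8495}. Compute d first:
c=cos(2.3019/2)=0.407620, s=sin(2.3019/2)=0.913152; N=√[2·720·120·6]=1018.233765
Admissible k: 3..5 (factorial args all ≥0)
  k=3: (−1)^0·1018.2338/(72)·0.4076^5·0.9132^3 = +0.121177
  k=4: (−1)^1·1018.2338/(48)·0.4076^3·0.9132^5 = -0.912195
  k=5: (−1)^2·1018.2338/(240)·0.4076^1·0.9132^7 = +0.915571
d^4_{-2,1}(2.3019) = +0.121177 -0.912195 +0.915571 = +0.124554
|D^4_{-2,1}|² = |d^4_{-2,1}(β)|² = (+0.124554)² = 0.015514 (the z-rotation phases have unit modulus)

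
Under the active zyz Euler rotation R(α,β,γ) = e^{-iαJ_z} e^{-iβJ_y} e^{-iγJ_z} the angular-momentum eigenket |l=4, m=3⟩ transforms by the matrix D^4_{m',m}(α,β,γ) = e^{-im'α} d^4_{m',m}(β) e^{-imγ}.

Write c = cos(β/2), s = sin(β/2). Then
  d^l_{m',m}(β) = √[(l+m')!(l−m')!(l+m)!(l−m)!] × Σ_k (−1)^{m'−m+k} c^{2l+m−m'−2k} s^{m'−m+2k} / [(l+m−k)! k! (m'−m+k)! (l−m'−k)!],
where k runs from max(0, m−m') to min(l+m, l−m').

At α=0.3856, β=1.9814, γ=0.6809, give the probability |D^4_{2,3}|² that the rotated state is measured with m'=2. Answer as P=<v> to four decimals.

P=0.0775

D^4_{2,3}(0.3856,1.9814,0.6809) = e^{-i·2·0.3856}·d^4_{2,3}(1.9814)·e^{-i·3·0.6809}. Compute d first:
Half-angle: c=0.548105, s=0.836410. N=√(720·2·5040·1)=2693.993318
Admissible k: 1..2 (factorial args all ≥0)
  k=1: (−1)^0·2693.9933/(720)·0.5481^7·0.8364^1 = +0.046508
  k=2: (−1)^1·2693.9933/(240)·0.5481^5·0.8364^3 = -0.324907
d^4_{2,3}(1.9814) = +0.046508 -0.324907 = -0.278399
|D^4_{2,3}|² = |d^4_{2,3}(β)|² = (-0.278399)² = 0.077506 (the z-rotation phases have unit modulus)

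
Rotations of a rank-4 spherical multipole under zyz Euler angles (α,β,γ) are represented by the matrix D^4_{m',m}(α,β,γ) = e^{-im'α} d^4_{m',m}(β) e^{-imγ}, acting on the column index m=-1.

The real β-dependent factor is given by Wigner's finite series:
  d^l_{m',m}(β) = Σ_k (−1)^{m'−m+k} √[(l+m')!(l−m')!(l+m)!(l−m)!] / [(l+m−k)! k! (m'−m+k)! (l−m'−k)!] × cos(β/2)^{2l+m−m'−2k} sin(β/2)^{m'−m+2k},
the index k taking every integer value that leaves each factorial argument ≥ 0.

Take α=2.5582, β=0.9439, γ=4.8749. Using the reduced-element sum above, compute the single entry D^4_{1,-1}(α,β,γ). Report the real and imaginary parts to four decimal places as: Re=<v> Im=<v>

Re=-0.2230 Im=0.2414

D^4_{1,-1}(2.5582,0.9439,4.8749) = e^{-i·1·2.5582}·d^4_{1,-1}(0.9439)·e^{-i·-1·4.8749}. Compute d first:
Half-angle: c=0.890683, s=0.454624. N=√(120·6·6·120)=720.000000
The bounds max(0,m−m')=0 and min(l+m,l−m')=3 give 4 terms
  k=0: (−1)^2·720.0000/(72)·0.8907^6·0.4546^2 = +1.031918
  k=1: (−1)^3·720.0000/(24)·0.8907^4·0.4546^4 = -0.806537
  k=2: (−1)^4·720.0000/(48)·0.8907^2·0.4546^6 = +0.105064
  k=3: (−1)^5·720.0000/(720)·0.8907^0·0.4546^8 = -0.001825
d^4_{1,-1}(0.9439) = +1.031918 -0.806537 +0.105064 -0.001825 = +0.328620
Phases: e^{-i·(1)·2.5582}=-0.834599-0.550859i, e^{-i·(-1)·4.8749}=+0.161797-0.986824i ⇒ D=-0.223013+0.241363i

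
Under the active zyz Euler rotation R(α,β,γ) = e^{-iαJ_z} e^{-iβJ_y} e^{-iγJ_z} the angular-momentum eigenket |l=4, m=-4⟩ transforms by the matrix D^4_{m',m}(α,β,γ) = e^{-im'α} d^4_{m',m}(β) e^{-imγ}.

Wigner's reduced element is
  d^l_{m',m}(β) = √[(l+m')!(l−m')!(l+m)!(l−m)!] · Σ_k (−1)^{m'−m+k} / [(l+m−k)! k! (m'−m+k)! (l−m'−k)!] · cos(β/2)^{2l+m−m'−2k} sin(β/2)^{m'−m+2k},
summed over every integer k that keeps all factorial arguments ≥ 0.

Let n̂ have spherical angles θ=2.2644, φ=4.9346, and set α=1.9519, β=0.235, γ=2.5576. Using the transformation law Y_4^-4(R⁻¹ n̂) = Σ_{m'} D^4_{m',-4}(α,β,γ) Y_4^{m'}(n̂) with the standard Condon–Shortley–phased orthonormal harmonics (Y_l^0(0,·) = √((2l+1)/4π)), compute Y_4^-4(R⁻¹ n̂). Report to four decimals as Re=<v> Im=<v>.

Need the full column D^4_{m',-4} for m'=−4..4 at α=1.9519, β=0.235, γ=2.5576.
cos(β/2)=0.993105, sin(β/2)=0.117230
d^4_{-4,-4}: single k=0 term ⇒ +0.946152;  D = +0.651303-0.686300i
d^4_{-3,-4}: single k=0 term ⇒ -0.315899;  D = +0.293582+0.116627i
d^4_{-2,-4}: single k=0 term ⇒ +0.069763;  D = +0.000207+0.069763i
d^4_{-1,-4}: single k=0 term ⇒ -0.011646;  D = -0.010798+0.004364i
d^4_{0,-4}: single k=0 term ⇒ +0.001537;  D = -0.001065-0.001109i
d^4_{1,-4}: single k=0 term ⇒ -0.000162;  D = +0.000067-0.000148i
d^4_{2,-4}: single k=0 term ⇒ +0.000014;  D = +0.000014+0.000001i
d^4_{3,-4}: single k=0 term ⇒ -0.000001;  D = +0.000000+0.000001i
d^4_{4,-4}: single k=0 term ⇒ +0.000000;  D = -0.000000+0.000000i
Y_4^{m'}(θ=2.2644,φ=4.9346) and Σ D·Y over m':
  (+0.6513-0.6863i)·(+0.0975-0.1201i)  (+0.2936+0.1166i)·(+0.2250+0.2859i)  (+0.0002+0.0698i)·(-0.3323+0.1583i)  (-0.0108+0.0044i)·(+0.0071+0.0315i)  (-0.0011-0.0011i)·(-0.3612+0.0000i)  (+0.0001-0.0001i)·(-0.0071+0.0315i)  (+0.0000+0.0000i)·(-0.3323-0.1583i)  (+0.0000+0.0000i)·(-0.2250+0.2859i)  (-0.0000+0.0000i)·(+0.0975+0.1201i)
Y_4^-4(R⁻¹ n̂) = +0.002841-0.058034i

Re=0.0028 Im=-0.0580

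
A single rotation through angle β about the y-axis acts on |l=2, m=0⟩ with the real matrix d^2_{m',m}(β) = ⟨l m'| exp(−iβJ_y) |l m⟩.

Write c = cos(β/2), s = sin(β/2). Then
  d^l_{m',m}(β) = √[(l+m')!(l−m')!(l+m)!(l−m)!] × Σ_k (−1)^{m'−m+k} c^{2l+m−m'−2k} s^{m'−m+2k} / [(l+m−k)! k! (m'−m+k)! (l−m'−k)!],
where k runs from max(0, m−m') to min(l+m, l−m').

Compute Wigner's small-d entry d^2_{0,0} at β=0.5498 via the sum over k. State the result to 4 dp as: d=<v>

d^2_{0,0}(β=0.5498) via Wigner's sum:
With c≡cos(β/2)=0.962452 and s≡sin(β/2)=0.271451, N=[2·2·2·2]^{1/2}=4.000000
k∈{0,1,2} keeps every argument non-negative
  k=0: (−1)^0·4.0000/(4)·0.9625^4·0.2715^0 = +0.858059
  k=1: (−1)^1·4.0000/(1)·0.9625^2·0.2715^2 = -0.273024
  k=2: (−1)^2·4.0000/(4)·0.9625^0·0.2715^4 = +0.005430
d^2_{0,0}(0.5498) = +0.858059 -0.273024 +0.005430 = +0.590464

d=0.5905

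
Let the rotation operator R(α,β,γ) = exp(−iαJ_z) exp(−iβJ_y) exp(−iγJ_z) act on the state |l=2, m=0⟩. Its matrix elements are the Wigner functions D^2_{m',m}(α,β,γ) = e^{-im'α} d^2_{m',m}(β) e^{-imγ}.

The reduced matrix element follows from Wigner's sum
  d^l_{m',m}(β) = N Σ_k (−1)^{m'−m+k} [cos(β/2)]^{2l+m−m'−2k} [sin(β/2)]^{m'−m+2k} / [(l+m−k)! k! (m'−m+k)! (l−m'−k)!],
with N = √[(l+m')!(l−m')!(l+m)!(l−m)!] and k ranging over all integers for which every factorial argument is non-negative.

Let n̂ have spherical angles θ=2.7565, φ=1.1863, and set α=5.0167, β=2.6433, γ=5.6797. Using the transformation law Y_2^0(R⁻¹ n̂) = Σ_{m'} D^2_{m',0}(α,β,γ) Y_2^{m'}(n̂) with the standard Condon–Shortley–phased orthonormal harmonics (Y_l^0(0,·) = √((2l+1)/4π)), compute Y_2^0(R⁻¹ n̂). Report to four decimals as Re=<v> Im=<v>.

Re=0.1163 Im=0.0000

Need the full column D^2_{m',0} for m'=−2..2 at α=5.0167, β=2.6433, γ=5.6797.
cos(β/2)=0.246577, sin(β/2)=0.969123
d^2_{-2,0}: single k=2 term ⇒ +0.139874;  D = -0.114758-0.079971i
d^2_{-1,0}: k∈[1..2] ⇒ +0.035589 -0.549749 = -0.514161;  D = -0.154061+0.490537i
d^2_{0,0}: k∈[0..2] ⇒ +0.003697 -0.228414 +0.882096 = +0.657379;  D = +0.657379+0.000000i
d^2_{1,0}: k∈[0..1] ⇒ -0.035589 +0.549749 = +0.514161;  D = +0.154061+0.490537i
d^2_{2,0}: single k=0 term ⇒ +0.139874;  D = -0.114758+0.079971i
Y_2^{m'}(θ=2.7565,φ=1.1863) and Σ D·Y over m':
  (-0.1148-0.0800i)·(-0.0392-0.0379i)  (-0.1541+0.4905i)·(-0.1009+0.2493i)  (+0.6574+0.0000i)·(+0.4973+0.0000i)  (+0.1541+0.4905i)·(+0.1009+0.2493i)  (-0.1148+0.0800i)·(-0.0392+0.0379i)
Y_2^0(R⁻¹ n̂) = +0.116310+0.000000i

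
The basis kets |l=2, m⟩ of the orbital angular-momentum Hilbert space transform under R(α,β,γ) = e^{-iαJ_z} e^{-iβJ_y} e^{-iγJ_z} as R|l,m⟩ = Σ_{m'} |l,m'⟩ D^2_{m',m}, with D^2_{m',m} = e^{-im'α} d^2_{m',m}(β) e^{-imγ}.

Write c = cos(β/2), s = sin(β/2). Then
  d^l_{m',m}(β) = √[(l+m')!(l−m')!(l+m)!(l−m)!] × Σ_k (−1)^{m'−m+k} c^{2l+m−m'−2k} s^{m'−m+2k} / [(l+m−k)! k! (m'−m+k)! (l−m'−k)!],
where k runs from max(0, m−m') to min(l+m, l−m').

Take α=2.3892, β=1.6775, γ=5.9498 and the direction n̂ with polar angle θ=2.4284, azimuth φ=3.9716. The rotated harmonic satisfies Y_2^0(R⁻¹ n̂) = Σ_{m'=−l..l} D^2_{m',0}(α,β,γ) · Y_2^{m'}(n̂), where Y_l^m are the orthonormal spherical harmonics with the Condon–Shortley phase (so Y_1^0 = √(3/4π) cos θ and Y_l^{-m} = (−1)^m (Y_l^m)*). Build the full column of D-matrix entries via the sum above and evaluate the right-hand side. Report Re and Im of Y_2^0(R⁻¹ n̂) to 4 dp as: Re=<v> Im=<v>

Re=-0.3103 Im=0.0000

Need the full column D^2_{m',0} for m'=−2..2 at α=2.3892, β=1.6775, γ=5.9498.
cos(β/2)=0.668393, sin(β/2)=0.743808
d^2_{-2,0}: single k=2 term ⇒ +0.605427;  D = +0.039936-0.604108i
d^2_{-1,0}: k∈[1..2] ⇒ +0.544042 -0.673737 = -0.129695;  D = +0.094685-0.088632i
d^2_{0,0}: k∈[0..2] ⇒ +0.199585 -0.988657 +0.306086 = -0.482986;  D = -0.482986+0.000000i
d^2_{1,0}: k∈[0..1] ⇒ -0.544042 +0.673737 = +0.129695;  D = -0.094685-0.088632i
d^2_{2,0}: single k=0 term ⇒ +0.605427;  D = +0.039936+0.604108i
Y_2^{m'}(θ=2.4284,φ=3.9716) and Σ D·Y over m':
  (+0.0399-0.6041i)·(-0.0147-0.1647i)  (+0.0947-0.0886i)·(+0.2580-0.2821i)  (-0.4830+0.0000i)·(+0.2258+0.0000i)  (-0.0947-0.0886i)·(-0.2580-0.2821i)  (+0.0399+0.6041i)·(-0.0147+0.1647i)
Y_2^0(R⁻¹ n̂) = -0.310350+0.000000i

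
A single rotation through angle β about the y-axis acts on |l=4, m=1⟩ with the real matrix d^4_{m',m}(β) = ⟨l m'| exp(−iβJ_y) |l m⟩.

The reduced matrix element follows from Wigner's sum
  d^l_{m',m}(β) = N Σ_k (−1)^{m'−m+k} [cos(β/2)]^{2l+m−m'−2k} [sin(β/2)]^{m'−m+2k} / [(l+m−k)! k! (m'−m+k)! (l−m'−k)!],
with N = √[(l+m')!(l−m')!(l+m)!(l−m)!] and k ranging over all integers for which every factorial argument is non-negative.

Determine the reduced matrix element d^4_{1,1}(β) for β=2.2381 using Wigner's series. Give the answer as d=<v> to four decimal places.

d^4_{1,1}(β=2.2381) via Wigner's sum:
With c≡cos(β/2)=0.436537 and s≡sin(β/2)=0.899686, N=[120·6·120·6]^{1/2}=720.000000
Admissible k: 0..3 (factorial args all ≥0)
  k=0: (−1)^0·720.0000/(720)·0.4365^8·0.8997^0 = +0.001319
  k=1: (−1)^1·720.0000/(48)·0.4365^6·0.8997^2 = -0.084024
  k=2: (−1)^2·720.0000/(24)·0.4365^4·0.8997^4 = +0.713791
  k=3: (−1)^3·720.0000/(72)·0.4365^2·0.8997^6 = -1.010623
d^4_{1,1}(2.2381) = +0.001319 -0.084024 +0.713791 -1.010623 = -0.379537

d=-0.3795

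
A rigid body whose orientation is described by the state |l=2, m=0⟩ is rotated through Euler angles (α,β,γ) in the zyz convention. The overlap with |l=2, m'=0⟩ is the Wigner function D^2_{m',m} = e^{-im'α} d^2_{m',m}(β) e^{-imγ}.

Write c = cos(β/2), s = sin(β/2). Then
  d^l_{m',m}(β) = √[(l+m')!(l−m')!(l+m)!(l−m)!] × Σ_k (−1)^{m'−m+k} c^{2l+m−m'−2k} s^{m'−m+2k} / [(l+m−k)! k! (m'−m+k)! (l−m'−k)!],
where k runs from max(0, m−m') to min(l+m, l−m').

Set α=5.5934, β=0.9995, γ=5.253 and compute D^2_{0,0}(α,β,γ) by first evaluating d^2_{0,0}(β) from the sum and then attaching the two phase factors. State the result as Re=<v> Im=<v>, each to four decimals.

Split into d^2_{0,0}(β=0.9995) × two z-phases.
c=cos(0.9995/2)=0.877702, s=sin(0.9995/2)=0.479206; N=√[2·2·2·2]=4.000000
Admissible k: 0..2 (factorial args all ≥0)
  k=0: (−1)^0·4.0000/(4)·0.8777^4·0.4792^0 = +0.593457
  k=1: (−1)^1·4.0000/(1)·0.8777^2·0.4792^2 = -0.707619
  k=2: (−1)^2·4.0000/(4)·0.8777^0·0.4792^4 = +0.052734
d^2_{0,0}(0.9995) = +0.593457 -0.707619 +0.052734 = -0.061428
D = (+1.000000+0.000000i)·(-0.061428)·(+1.000000+0.000000i) = -0.061428+0.000000i

Re=-0.0614 Im=0.0000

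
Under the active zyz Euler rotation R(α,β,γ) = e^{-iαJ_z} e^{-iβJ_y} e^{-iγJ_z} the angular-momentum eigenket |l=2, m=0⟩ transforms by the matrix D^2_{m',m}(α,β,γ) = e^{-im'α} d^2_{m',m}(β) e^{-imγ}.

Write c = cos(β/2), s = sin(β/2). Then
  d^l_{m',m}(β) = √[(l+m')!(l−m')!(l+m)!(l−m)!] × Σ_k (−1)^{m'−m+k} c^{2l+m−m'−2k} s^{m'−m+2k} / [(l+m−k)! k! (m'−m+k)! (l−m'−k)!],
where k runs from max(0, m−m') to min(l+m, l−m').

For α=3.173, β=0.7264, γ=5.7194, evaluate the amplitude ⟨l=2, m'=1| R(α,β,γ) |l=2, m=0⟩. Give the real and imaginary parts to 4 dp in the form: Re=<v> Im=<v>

First d^2_{1,0}(β=0.7264), then the phase factors e^{-i(1)α} and e^{-i(0)γ}:
Half-angle: c=0.934765, s=0.355267. N=√(6·1·2·2)=4.898979
Admissible k: 0..1 (factorial args all ≥0)
  k=0: (−1)^1·4.8990/(2)·0.9348^3·0.3553^1 = -0.710784
  k=1: (−1)^2·4.8990/(2)·0.9348^1·0.3553^3 = +0.102670
d^2_{1,0}(0.7264) = -0.710784 +0.102670 = -0.608114
D = (-0.999507+0.031402i)·(-0.608114)·(+1.000000+0.000000i) = +0.607814-0.019096i

Re=0.6078 Im=-0.0191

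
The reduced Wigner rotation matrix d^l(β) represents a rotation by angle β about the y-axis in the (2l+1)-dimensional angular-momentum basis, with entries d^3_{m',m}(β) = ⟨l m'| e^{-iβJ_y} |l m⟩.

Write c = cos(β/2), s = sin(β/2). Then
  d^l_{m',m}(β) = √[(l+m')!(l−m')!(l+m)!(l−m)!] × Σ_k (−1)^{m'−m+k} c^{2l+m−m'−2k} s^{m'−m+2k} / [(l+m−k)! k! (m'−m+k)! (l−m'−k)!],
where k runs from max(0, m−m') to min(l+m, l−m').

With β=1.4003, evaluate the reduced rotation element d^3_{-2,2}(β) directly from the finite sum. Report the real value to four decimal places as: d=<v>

d=0.4325

d^3_{-2,2}(β=1.4003) via Wigner's sum:
c=cos(1.4003/2)=0.764746, s=sin(1.4003/2)=0.644332; N=√[1·120·120·1]=120.000000
The bounds max(0,m−m')=4 and min(l+m,l−m')=5 give 2 terms
  k=4: (−1)^0·120.0000/(24)·0.7647^2·0.6443^4 = +0.504015
  k=5: (−1)^1·120.0000/(120)·0.7647^0·0.6443^6 = -0.071558
d^3_{-2,2}(1.4003) = +0.504015 -0.071558 = +0.432457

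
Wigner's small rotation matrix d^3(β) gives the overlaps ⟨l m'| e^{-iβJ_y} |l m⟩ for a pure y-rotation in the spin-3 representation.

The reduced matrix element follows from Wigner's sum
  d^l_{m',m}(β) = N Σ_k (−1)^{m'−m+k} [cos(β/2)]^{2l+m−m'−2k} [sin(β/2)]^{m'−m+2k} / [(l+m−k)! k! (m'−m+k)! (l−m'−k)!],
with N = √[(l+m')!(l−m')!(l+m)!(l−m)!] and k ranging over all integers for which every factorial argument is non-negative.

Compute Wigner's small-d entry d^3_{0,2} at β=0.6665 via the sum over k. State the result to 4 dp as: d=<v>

d=0.4114

d^3_{0,2}(β=0.6665) via Wigner's sum:
With c≡cos(β/2)=0.944984 and s≡sin(β/2)=0.327116, N=[6·6·120·1]^{1/2}=65.726707
k∈{2,3} keeps every argument non-negative
  k=2: (−1)^0·65.7267/(12)·0.9450^4·0.3271^2 = +0.467372
  k=3: (−1)^1·65.7267/(12)·0.9450^2·0.3271^4 = -0.056004
d^3_{0,2}(0.6665) = +0.467372 -0.056004 = +0.411368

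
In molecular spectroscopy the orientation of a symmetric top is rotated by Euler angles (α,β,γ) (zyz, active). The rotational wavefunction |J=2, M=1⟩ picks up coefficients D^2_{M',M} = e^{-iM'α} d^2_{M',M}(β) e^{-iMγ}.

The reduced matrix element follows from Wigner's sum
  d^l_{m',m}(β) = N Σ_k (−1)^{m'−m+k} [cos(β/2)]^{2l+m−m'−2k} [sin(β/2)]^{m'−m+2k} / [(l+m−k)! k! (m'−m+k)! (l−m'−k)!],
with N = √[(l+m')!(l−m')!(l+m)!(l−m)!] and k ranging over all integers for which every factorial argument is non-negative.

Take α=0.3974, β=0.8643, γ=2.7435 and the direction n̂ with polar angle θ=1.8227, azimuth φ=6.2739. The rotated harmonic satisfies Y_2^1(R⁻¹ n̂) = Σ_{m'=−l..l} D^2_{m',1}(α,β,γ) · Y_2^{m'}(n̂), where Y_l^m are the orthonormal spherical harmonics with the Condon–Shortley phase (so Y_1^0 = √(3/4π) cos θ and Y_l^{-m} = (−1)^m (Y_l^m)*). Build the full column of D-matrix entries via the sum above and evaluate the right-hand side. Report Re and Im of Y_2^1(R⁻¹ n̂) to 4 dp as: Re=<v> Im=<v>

Re=0.3402 Im=-0.0222

Need the full column D^2_{m',1} for m'=−2..2 at α=0.3974, β=0.8643, γ=2.7435.
cos(β/2)=0.908067, sin(β/2)=0.418824
d^2_{-2,1}: single k=3 term ⇒ +0.133427;  D = -0.049231-0.124012i
d^2_{-1,1}: k∈[2..3] ⇒ +0.433931 -0.030770 = +0.403161;  D = -0.282186-0.287941i
d^2_{0,1}: k∈[1..2] ⇒ +0.768177 -0.163414 = +0.604764;  D = -0.557472-0.234443i
d^2_{1,1}: k∈[0..1] ⇒ +0.679943 -0.433931 = +0.246012;  D = -0.246012-0.000170i
d^2_{2,1}: single k=0 term ⇒ -0.627214;  D = +0.578504-0.242345i
Y_2^{m'}(θ=1.8227,φ=6.2739) and Σ D·Y over m':
  (-0.0492-0.1240i)·(+0.3622+0.0067i)  (-0.2822-0.2879i)·(-0.1865-0.0017i)  (-0.5575-0.2344i)·(-0.2566+0.0000i)  (-0.2460-0.0002i)·(+0.1865-0.0017i)  (+0.5785-0.2423i)·(+0.3622-0.0067i)
Y_2^1(R⁻¹ n̂) = +0.340214-0.022187i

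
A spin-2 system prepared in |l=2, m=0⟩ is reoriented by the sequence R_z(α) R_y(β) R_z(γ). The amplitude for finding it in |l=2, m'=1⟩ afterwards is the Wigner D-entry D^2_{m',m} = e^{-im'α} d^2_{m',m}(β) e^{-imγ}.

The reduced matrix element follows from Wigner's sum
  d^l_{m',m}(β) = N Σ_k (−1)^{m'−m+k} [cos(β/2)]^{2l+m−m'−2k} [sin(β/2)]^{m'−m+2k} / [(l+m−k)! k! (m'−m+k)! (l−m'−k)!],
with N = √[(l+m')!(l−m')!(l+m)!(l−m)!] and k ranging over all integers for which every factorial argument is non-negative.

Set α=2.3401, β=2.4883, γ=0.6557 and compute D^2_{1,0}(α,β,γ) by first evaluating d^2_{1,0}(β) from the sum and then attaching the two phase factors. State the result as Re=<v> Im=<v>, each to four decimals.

Re=-0.4112 Im=-0.4247

First d^2_{1,0}(β=2.4883), then the phase factors e^{-i(1)α} and e^{-i(0)γ}:
With c≡cos(β/2)=0.320868 and s≡sin(β/2)=0.947124, N=[6·1·2·2]^{1/2}=4.898979
Admissible k: 0..1 (factorial args all ≥0)
  k=0: (−1)^1·4.8990/(2)·0.3209^3·0.9471^1 = -0.076641
  k=1: (−1)^2·4.8990/(2)·0.3209^1·0.9471^3 = +0.667764
d^2_{1,0}(2.4883) = -0.076641 +0.667764 = +0.591122
Phases: e^{-i·(1)·2.3401}=-0.695635-0.718395i, e^{-i·(0)·0.6557}=+1.000000+0.000000i ⇒ D=-0.411206-0.424660i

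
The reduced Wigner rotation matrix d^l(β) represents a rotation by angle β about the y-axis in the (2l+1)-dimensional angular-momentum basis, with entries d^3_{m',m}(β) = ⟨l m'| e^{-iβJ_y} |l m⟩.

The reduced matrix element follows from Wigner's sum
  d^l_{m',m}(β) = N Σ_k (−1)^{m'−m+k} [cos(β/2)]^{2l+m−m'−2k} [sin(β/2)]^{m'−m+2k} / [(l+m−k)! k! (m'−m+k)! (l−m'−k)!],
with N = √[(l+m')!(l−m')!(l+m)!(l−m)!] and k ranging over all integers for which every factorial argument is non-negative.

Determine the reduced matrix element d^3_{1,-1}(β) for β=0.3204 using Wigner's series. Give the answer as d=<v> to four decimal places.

d^3_{1,-1}(β=0.3204) via Wigner's sum:
Half-angle: c=0.987195, s=0.159516. N=√(24·2·2·24)=48.000000
The bounds max(0,m−m')=0 and min(l+m,l−m')=2 give 3 terms
  k=0: (−1)^2·48.0000/(8)·0.9872^4·0.1595^2 = +0.145001
  k=1: (−1)^3·48.0000/(6)·0.9872^2·0.1595^4 = -0.005048
  k=2: (−1)^4·48.0000/(48)·0.9872^0·0.1595^6 = +0.000016
d^3_{1,-1}(0.3204) = +0.145001 -0.005048 +0.000016 = +0.139969

d=0.1400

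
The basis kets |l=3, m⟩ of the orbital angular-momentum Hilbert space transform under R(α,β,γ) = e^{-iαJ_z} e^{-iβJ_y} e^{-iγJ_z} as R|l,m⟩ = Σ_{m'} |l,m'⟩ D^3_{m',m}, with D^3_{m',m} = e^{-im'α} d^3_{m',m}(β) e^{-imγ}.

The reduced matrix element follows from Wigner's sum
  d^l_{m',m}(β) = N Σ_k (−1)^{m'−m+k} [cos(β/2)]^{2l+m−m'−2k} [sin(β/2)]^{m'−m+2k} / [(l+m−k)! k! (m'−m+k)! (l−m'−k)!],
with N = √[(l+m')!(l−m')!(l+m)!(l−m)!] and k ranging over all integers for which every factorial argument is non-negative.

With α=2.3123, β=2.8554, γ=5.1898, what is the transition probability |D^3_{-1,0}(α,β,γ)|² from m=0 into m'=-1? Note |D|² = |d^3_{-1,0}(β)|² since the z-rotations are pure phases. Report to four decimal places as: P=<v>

D^3_{-1,0}(2.3123,2.8554,5.1898) = e^{-i·-1·2.3123}·d^3_{-1,0}(2.8554)·e^{-i·0·5.1898}. Compute d first:
c=cos(2.8554/2)=0.142608, s=sin(2.8554/2)=0.989779; N=√[2·24·6·6]=41.569219
k∈{1,2,3} keeps every argument non-negative
  k=1: (−1)^0·41.5692/(12)·0.1426^5·0.9898^1 = +0.000202
  k=2: (−1)^1·41.5692/(4)·0.1426^3·0.9898^3 = -0.029226
  k=3: (−1)^2·41.5692/(12)·0.1426^1·0.9898^5 = +0.469275
d^3_{-1,0}(2.8554) = +0.000202 -0.029226 +0.469275 = +0.440252
|D^3_{-1,0}|² = |d^3_{-1,0}(β)|² = (+0.440252)² = 0.193822 (the z-rotation phases have unit modulus)

P=0.1938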